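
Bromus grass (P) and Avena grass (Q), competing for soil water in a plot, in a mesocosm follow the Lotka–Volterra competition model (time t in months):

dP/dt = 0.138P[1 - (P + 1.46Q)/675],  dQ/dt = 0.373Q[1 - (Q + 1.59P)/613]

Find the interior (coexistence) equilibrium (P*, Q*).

Setting both brackets to zero gives the nullclines P + 1.46Q = 675 and 1.59P + Q = 613.
Substituting Q = 613 - 1.59P into the first: P(1 - 1.46·1.59) = 675 - 1.46·613.
So P* = -220/-1.32 = 166, and then Q* = 613 - 1.59·166 = 348.

P* ≈ 166, Q* ≈ 348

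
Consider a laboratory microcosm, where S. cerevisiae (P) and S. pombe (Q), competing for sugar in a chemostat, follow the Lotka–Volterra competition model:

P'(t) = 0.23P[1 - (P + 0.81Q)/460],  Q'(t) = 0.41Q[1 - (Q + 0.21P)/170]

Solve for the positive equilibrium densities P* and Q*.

P* ≈ 388, Q* ≈ 88.4

Setting both brackets to zero gives the nullclines P + 0.81Q = 460 and 0.21P + Q = 170.
Substituting Q = 170 - 0.21P into the first: P(1 - 0.81·0.21) = 460 - 0.81·170.
So P* = 322/0.83 = 388, and then Q* = 170 - 0.21·388 = 88.4.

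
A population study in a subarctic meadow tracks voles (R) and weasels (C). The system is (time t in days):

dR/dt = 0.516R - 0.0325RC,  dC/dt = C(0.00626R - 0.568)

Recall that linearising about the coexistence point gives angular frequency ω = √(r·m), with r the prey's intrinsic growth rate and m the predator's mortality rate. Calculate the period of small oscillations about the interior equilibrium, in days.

Here r = 0.516 and m = 0.568, so r·m = 0.293.
ω = √0.293 = 0.541 per day, hence T = 2π/ω ≈ 11.6 days.

T ≈ 11.6 days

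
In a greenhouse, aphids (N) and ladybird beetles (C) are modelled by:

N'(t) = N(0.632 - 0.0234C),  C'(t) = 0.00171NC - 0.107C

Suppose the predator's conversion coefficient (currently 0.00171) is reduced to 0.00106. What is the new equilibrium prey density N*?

At the interior fixed point, setting dC/dt = 0 with C > 0 fixes N* = (predator death rate)/(NC coefficient) — independent of the other coefficients.
With the change, N* = 0.107/0.00106 = 101; it rises from 62.6.

N* ≈ 101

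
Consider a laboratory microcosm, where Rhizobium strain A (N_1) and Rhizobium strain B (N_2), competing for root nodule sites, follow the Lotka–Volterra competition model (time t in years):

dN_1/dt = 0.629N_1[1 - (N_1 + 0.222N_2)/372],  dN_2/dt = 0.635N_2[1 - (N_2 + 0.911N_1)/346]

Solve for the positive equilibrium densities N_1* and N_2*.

Setting both brackets to zero gives the nullclines N_1 + 0.222N_2 = 372 and 0.911N_1 + N_2 = 346.
Substituting N_2 = 346 - 0.911N_1 into the first: N_1(1 - 0.222·0.911) = 372 - 0.222·346.
So N_1* = 295/0.798 = 370, and then N_2* = 346 - 0.911·370 = 8.91.

N_1* ≈ 370, N_2* ≈ 8.91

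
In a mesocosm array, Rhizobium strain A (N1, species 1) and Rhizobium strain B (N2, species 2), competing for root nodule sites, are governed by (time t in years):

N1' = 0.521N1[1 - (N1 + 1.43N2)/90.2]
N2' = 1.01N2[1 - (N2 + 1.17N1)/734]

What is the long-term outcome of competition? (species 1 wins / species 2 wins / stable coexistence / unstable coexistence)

Compare the nullcline intercepts: K1/α12 = 90.2/1.43 = 63.1 < K2 = 734; K2/α21 = 734/1.17 = 627 > K1 = 90.2.
Since the inequalities point opposite ways, species 2 can invade but species 1 cannot.

species 2 excludes species 1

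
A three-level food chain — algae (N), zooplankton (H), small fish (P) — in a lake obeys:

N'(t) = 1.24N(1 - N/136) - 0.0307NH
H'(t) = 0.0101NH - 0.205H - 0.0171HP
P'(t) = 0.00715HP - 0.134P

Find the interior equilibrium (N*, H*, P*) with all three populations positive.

From dP/dt = 0: 0.00715H* = 0.134, so H* = 18.7.
From dN/dt = 0: 1.24(1 - N*/136) = 0.0307·18.7, giving N* = 136·(1 - 0.464) = 72.9.
From dH/dt = 0: 0.0101·72.9 - 0.205 = 0.0171P*, so P* = 0.531/0.0171 = 31.1.

N* ≈ 72.9, H* ≈ 18.7, P* ≈ 31.1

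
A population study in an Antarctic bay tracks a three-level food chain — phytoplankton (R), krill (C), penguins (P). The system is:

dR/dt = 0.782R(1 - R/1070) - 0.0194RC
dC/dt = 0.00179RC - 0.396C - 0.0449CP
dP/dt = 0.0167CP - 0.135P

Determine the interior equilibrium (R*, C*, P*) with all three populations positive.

From dP/dt = 0: 0.0167C* = 0.135, so C* = 8.08.
From dR/dt = 0: 0.782(1 - R*/1070) = 0.0194·8.08, giving R* = 1070·(1 - 0.201) = 855.
From dC/dt = 0: 0.00179·855 - 0.396 = 0.0449P*, so P* = 1.14/0.0449 = 25.3.

R* ≈ 855, C* ≈ 8.08, P* ≈ 25.3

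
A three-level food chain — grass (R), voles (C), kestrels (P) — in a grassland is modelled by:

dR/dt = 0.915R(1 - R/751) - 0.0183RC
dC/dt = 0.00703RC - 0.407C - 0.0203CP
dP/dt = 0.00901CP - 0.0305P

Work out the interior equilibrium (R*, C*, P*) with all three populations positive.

R* ≈ 700, C* ≈ 3.39, P* ≈ 222

From dP/dt = 0: 0.00901C* = 0.0305, so C* = 3.39.
From dR/dt = 0: 0.915(1 - R*/751) = 0.0183·3.39, giving R* = 751·(1 - 0.0677) = 700.
From dC/dt = 0: 0.00703·700 - 0.407 = 0.0203P*, so P* = 4.52/0.0203 = 222.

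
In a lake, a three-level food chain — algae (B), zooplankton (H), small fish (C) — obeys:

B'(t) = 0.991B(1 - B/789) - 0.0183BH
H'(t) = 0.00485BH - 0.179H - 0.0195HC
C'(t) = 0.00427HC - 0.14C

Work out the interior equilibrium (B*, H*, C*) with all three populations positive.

From dC/dt = 0: 0.00427H* = 0.14, so H* = 32.8.
From dB/dt = 0: 0.991(1 - B*/789) = 0.0183·32.8, giving B* = 789·(1 - 0.605) = 311.
From dH/dt = 0: 0.00485·311 - 0.179 = 0.0195C*, so C* = 1.33/0.0195 = 68.2.

B* ≈ 311, H* ≈ 32.8, C* ≈ 68.2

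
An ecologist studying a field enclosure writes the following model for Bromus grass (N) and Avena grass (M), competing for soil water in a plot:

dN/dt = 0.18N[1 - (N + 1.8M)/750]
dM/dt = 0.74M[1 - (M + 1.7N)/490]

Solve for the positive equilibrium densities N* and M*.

N* ≈ 64.1, M* ≈ 381

Setting both brackets to zero gives the nullclines N + 1.8M = 750 and 1.7N + M = 490.
Substituting M = 490 - 1.7N into the first: N(1 - 1.8·1.7) = 750 - 1.8·490.
So N* = -132/-2.06 = 64.1, and then M* = 490 - 1.7·64.1 = 381.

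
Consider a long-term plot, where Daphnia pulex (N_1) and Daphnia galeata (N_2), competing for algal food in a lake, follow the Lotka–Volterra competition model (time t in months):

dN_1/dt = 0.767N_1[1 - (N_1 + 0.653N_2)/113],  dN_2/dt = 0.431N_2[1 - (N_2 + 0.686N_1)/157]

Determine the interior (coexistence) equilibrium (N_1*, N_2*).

N_1* ≈ 19, N_2* ≈ 144

Setting both brackets to zero gives the nullclines N_1 + 0.653N_2 = 113 and 0.686N_1 + N_2 = 157.
Substituting N_2 = 157 - 0.686N_1 into the first: N_1(1 - 0.653·0.686) = 113 - 0.653·157.
So N_1* = 10.5/0.552 = 19, and then N_2* = 157 - 0.686·19 = 144.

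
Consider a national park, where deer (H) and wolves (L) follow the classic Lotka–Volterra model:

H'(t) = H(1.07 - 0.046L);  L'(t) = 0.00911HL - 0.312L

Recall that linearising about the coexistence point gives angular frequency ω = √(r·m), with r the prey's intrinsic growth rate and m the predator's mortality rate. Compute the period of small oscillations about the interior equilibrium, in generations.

T ≈ 10.9 generations

Here r = 1.07 and m = 0.312, so r·m = 0.334.
ω = √0.334 = 0.578 per generation, hence T = 2π/ω ≈ 10.9 generations.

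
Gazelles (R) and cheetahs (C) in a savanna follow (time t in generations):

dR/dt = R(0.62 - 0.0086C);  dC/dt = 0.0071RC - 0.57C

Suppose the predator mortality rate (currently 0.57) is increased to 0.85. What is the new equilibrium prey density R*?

R* ≈ 120

At the interior fixed point, setting dC/dt = 0 with C > 0 fixes R* = (predator death rate)/(RC coefficient) — independent of the other coefficients.
With the change, R* = 0.85/0.0071 = 120; it rises from 80.3.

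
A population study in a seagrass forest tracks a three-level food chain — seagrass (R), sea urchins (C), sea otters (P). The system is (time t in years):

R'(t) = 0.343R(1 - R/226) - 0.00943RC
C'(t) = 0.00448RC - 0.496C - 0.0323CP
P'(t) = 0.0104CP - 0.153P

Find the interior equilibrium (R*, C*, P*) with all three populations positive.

From dP/dt = 0: 0.0104C* = 0.153, so C* = 14.7.
From dR/dt = 0: 0.343(1 - R*/226) = 0.00943·14.7, giving R* = 226·(1 - 0.404) = 135.
From dC/dt = 0: 0.00448·135 - 0.496 = 0.0323P*, so P* = 0.107/0.0323 = 3.31.

R* ≈ 135, C* ≈ 14.7, P* ≈ 3.31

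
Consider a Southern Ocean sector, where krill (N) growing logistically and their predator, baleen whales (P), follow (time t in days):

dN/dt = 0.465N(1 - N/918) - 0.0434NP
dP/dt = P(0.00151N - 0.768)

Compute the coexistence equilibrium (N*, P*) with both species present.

N* ≈ 509, P* ≈ 4.78

From dP/dt = 0 with P > 0: 0.00151N* = 0.768, so N* = 509.
Substitute into dN/dt = 0: 0.465(1 - 509/918) = 0.0434P*.
The bracket is 0.446, giving P* = 0.207/0.0434 = 4.78.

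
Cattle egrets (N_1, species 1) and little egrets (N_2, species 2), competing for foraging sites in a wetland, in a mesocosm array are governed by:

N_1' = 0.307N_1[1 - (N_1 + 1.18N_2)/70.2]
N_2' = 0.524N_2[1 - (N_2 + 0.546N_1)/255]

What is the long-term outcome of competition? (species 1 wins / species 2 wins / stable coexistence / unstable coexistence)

Compare the nullcline intercepts: K1/α12 = 70.2/1.18 = 59.5 < K2 = 255; K2/α21 = 255/0.546 = 467 > K1 = 70.2.
Since the inequalities point opposite ways, species 2 can invade but species 1 cannot.

species 2 excludes species 1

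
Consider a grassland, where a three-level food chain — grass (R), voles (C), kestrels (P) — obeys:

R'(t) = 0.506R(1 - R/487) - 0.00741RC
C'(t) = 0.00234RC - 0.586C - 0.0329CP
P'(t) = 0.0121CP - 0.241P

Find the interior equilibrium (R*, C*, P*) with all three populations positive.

R* ≈ 345, C* ≈ 19.9, P* ≈ 6.72

From dP/dt = 0: 0.0121C* = 0.241, so C* = 19.9.
From dR/dt = 0: 0.506(1 - R*/487) = 0.00741·19.9, giving R* = 487·(1 - 0.292) = 345.
From dC/dt = 0: 0.00234·345 - 0.586 = 0.0329P*, so P* = 0.221/0.0329 = 6.72.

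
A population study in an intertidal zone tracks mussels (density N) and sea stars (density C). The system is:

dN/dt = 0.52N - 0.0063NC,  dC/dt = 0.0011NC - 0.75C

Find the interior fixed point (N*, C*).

Set dC/dt = 0 with C > 0: 0.0011N - 0.75 = 0, so N* = 0.75/0.0011 = 682.
Set dN/dt = 0 with N > 0: 0.52 - 0.0063C = 0, so C* = 0.52/0.0063 = 82.5.

N* ≈ 682, C* ≈ 82.5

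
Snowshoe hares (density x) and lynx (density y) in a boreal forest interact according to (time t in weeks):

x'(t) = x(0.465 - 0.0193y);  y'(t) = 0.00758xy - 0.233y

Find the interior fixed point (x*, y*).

Set dy/dt = 0 with y > 0: 0.00758x - 0.233 = 0, so x* = 0.233/0.00758 = 30.7.
Set dx/dt = 0 with x > 0: 0.465 - 0.0193y = 0, so y* = 0.465/0.0193 = 24.1.

x* ≈ 30.7, y* ≈ 24.1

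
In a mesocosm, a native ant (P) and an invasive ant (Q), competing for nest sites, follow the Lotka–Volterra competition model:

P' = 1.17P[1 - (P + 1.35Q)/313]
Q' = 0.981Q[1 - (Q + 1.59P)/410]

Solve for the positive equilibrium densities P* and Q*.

Setting both brackets to zero gives the nullclines P + 1.35Q = 313 and 1.59P + Q = 410.
Substituting Q = 410 - 1.59P into the first: P(1 - 1.35·1.59) = 313 - 1.35·410.
So P* = -240/-1.15 = 210, and then Q* = 410 - 1.59·210 = 76.5.

P* ≈ 210, Q* ≈ 76.5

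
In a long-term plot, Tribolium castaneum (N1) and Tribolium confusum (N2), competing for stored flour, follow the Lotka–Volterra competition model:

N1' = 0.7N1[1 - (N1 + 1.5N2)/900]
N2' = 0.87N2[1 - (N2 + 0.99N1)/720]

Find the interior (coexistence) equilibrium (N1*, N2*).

Setting both brackets to zero gives the nullclines N1 + 1.5N2 = 900 and 0.99N1 + N2 = 720.
Substituting N2 = 720 - 0.99N1 into the first: N1(1 - 1.5·0.99) = 900 - 1.5·720.
So N1* = -180/-0.485 = 371, and then N2* = 720 - 0.99·371 = 353.

N1* ≈ 371, N2* ≈ 353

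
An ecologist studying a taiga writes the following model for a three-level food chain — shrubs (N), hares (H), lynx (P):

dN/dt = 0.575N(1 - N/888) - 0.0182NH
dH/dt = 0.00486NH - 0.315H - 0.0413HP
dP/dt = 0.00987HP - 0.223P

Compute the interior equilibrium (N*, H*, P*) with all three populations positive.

From dP/dt = 0: 0.00987H* = 0.223, so H* = 22.6.
From dN/dt = 0: 0.575(1 - N*/888) = 0.0182·22.6, giving N* = 888·(1 - 0.715) = 253.
From dH/dt = 0: 0.00486·253 - 0.315 = 0.0413P*, so P* = 0.914/0.0413 = 22.1.

N* ≈ 253, H* ≈ 22.6, P* ≈ 22.1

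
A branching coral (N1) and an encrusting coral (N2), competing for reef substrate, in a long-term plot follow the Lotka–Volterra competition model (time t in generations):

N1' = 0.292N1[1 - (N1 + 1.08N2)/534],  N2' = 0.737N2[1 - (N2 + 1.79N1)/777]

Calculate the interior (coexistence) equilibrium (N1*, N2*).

N1* ≈ 327, N2* ≈ 192

Setting both brackets to zero gives the nullclines N1 + 1.08N2 = 534 and 1.79N1 + N2 = 777.
Substituting N2 = 777 - 1.79N1 into the first: N1(1 - 1.08·1.79) = 534 - 1.08·777.
So N1* = -305/-0.933 = 327, and then N2* = 777 - 1.79·327 = 192.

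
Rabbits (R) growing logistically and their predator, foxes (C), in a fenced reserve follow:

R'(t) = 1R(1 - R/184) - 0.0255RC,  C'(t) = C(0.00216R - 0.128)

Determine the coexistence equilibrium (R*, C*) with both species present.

R* ≈ 59.3, C* ≈ 26.6

From dC/dt = 0 with C > 0: 0.00216R* = 0.128, so R* = 59.3.
Substitute into dR/dt = 0: 1(1 - 59.3/184) = 0.0255C*.
The bracket is 0.678, giving C* = 0.678/0.0255 = 26.6.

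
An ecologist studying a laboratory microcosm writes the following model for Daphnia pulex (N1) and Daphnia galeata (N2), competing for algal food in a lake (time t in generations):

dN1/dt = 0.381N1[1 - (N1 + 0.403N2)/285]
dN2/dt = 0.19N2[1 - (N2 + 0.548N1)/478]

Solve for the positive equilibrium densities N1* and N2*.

N1* ≈ 119, N2* ≈ 413

Setting both brackets to zero gives the nullclines N1 + 0.403N2 = 285 and 0.548N1 + N2 = 478.
Substituting N2 = 478 - 0.548N1 into the first: N1(1 - 0.403·0.548) = 285 - 0.403·478.
So N1* = 92.4/0.779 = 119, and then N2* = 478 - 0.548·119 = 413.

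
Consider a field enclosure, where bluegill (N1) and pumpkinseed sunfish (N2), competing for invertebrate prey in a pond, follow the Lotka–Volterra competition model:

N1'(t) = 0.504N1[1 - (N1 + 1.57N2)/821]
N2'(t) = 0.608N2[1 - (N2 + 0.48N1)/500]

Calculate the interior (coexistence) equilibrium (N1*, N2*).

Setting both brackets to zero gives the nullclines N1 + 1.57N2 = 821 and 0.48N1 + N2 = 500.
Substituting N2 = 500 - 0.48N1 into the first: N1(1 - 1.57·0.48) = 821 - 1.57·500.
So N1* = 36/0.246 = 146, and then N2* = 500 - 0.48·146 = 430.

N1* ≈ 146, N2* ≈ 430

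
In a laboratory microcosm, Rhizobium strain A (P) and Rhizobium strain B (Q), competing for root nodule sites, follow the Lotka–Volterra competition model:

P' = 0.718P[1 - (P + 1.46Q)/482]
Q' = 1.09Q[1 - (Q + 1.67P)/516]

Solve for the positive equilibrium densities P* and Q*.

P* ≈ 189, Q* ≈ 201

Setting both brackets to zero gives the nullclines P + 1.46Q = 482 and 1.67P + Q = 516.
Substituting Q = 516 - 1.67P into the first: P(1 - 1.46·1.67) = 482 - 1.46·516.
So P* = -271/-1.44 = 189, and then Q* = 516 - 1.67·189 = 201.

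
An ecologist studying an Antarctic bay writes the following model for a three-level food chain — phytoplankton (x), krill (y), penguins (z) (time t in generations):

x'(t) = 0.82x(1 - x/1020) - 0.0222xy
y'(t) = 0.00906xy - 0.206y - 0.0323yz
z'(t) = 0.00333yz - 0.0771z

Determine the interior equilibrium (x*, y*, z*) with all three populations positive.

From dz/dt = 0: 0.00333y* = 0.0771, so y* = 23.2.
From dx/dt = 0: 0.82(1 - x*/1020) = 0.0222·23.2, giving x* = 1020·(1 - 0.627) = 381.
From dy/dt = 0: 0.00906·381 - 0.206 = 0.0323z*, so z* = 3.24/0.0323 = 100.

x* ≈ 381, y* ≈ 23.2, z* ≈ 100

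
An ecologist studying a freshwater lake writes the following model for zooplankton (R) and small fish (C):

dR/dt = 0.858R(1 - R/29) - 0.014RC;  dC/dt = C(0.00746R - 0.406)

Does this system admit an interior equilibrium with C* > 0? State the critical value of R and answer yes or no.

The predator equation gives dC/dt > 0 only when R > 0.406/0.00746 = 54.4.
Without the predator, R → K = 29. Since 29 < 54.4, the predator cannot invade.

Threshold R = 54.4; K < 54.4, so no, the predator goes extinct.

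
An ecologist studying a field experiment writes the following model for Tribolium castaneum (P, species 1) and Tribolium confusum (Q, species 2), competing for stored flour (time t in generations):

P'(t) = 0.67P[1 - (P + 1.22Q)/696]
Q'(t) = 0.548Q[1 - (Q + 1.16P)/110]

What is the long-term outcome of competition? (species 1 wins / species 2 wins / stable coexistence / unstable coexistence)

species 1 excludes species 2

Compare the nullcline intercepts: K1/α12 = 696/1.22 = 570 > K2 = 110; K2/α21 = 110/1.16 = 94.8 < K1 = 696.
Since the inequalities point opposite ways, species 1 can invade but species 2 cannot.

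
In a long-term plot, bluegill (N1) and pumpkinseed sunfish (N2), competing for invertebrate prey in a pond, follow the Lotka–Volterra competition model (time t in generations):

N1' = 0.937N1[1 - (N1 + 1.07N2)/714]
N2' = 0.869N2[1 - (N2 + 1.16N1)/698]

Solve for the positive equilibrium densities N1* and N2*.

N1* ≈ 136, N2* ≈ 540

Setting both brackets to zero gives the nullclines N1 + 1.07N2 = 714 and 1.16N1 + N2 = 698.
Substituting N2 = 698 - 1.16N1 into the first: N1(1 - 1.07·1.16) = 714 - 1.07·698.
So N1* = -32.9/-0.241 = 136, and then N2* = 698 - 1.16·136 = 540.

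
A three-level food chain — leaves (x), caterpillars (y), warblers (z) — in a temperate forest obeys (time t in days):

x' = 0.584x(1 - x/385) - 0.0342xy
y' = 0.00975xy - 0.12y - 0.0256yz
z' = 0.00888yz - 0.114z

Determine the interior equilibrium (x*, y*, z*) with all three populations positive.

x* ≈ 95.6, y* ≈ 12.8, z* ≈ 31.7

From dz/dt = 0: 0.00888y* = 0.114, so y* = 12.8.
From dx/dt = 0: 0.584(1 - x*/385) = 0.0342·12.8, giving x* = 385·(1 - 0.752) = 95.6.
From dy/dt = 0: 0.00975·95.6 - 0.12 = 0.0256z*, so z* = 0.812/0.0256 = 31.7.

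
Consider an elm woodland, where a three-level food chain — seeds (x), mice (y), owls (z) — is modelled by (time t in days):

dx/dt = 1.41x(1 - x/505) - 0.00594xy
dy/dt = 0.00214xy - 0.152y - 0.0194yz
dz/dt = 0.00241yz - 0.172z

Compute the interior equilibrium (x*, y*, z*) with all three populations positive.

x* ≈ 353, y* ≈ 71.4, z* ≈ 31.1

From dz/dt = 0: 0.00241y* = 0.172, so y* = 71.4.
From dx/dt = 0: 1.41(1 - x*/505) = 0.00594·71.4, giving x* = 505·(1 - 0.301) = 353.
From dy/dt = 0: 0.00214·353 - 0.152 = 0.0194z*, so z* = 0.604/0.0194 = 31.1.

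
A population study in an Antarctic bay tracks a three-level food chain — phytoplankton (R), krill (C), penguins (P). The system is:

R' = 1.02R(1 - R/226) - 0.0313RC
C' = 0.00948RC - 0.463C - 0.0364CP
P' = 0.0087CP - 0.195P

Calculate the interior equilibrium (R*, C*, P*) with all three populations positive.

From dP/dt = 0: 0.0087C* = 0.195, so C* = 22.4.
From dR/dt = 0: 1.02(1 - R*/226) = 0.0313·22.4, giving R* = 226·(1 - 0.688) = 70.6.
From dC/dt = 0: 0.00948·70.6 - 0.463 = 0.0364P*, so P* = 0.206/0.0364 = 5.66.

R* ≈ 70.6, C* ≈ 22.4, P* ≈ 5.66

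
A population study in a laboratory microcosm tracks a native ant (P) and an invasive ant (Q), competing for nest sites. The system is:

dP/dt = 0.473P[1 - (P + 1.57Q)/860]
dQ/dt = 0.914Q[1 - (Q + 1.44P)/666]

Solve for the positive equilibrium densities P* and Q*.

P* ≈ 147, Q* ≈ 454

Setting both brackets to zero gives the nullclines P + 1.57Q = 860 and 1.44P + Q = 666.
Substituting Q = 666 - 1.44P into the first: P(1 - 1.57·1.44) = 860 - 1.57·666.
So P* = -186/-1.26 = 147, and then Q* = 666 - 1.44·147 = 454.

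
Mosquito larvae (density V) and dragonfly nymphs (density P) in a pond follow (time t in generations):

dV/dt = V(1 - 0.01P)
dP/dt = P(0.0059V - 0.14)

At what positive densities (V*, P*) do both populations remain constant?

V* ≈ 23.7, P* ≈ 100

Set dP/dt = 0 with P > 0: 0.0059V - 0.14 = 0, so V* = 0.14/0.0059 = 23.7.
Set dV/dt = 0 with V > 0: 1 - 0.01P = 0, so P* = 1/0.01 = 100.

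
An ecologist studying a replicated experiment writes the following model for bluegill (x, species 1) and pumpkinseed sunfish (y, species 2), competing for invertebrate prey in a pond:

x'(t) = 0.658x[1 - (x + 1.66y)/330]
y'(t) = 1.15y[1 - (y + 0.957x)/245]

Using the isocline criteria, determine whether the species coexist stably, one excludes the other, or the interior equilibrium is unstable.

Compare the nullcline intercepts: K1/α12 = 330/1.66 = 199 < K2 = 245; K2/α21 = 245/0.957 = 256 < K1 = 330.
Since both are reversed, neither can invade when rare; the interior point is a saddle.

unstable coexistence (outcome depends on initial conditions)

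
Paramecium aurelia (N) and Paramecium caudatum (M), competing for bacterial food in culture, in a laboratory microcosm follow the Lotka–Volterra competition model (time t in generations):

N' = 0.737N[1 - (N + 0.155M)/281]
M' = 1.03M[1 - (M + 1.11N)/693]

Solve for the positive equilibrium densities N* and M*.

Setting both brackets to zero gives the nullclines N + 0.155M = 281 and 1.11N + M = 693.
Substituting M = 693 - 1.11N into the first: N(1 - 0.155·1.11) = 281 - 0.155·693.
So N* = 174/0.828 = 210, and then M* = 693 - 1.11·210 = 460.

N* ≈ 210, M* ≈ 460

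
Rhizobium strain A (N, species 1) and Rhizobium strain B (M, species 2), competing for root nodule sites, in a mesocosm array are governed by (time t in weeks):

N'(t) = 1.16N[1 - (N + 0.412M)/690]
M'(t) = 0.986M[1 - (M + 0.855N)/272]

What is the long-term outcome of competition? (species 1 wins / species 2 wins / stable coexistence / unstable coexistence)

species 1 excludes species 2

Compare the nullcline intercepts: K1/α12 = 690/0.412 = 1670 > K2 = 272; K2/α21 = 272/0.855 = 318 < K1 = 690.
Since the inequalities point opposite ways, species 1 can invade but species 2 cannot.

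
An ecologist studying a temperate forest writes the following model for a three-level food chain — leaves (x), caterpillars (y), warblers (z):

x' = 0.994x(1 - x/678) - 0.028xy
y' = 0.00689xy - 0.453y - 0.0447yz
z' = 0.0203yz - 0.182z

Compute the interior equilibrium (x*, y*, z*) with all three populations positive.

x* ≈ 507, y* ≈ 8.97, z* ≈ 68

From dz/dt = 0: 0.0203y* = 0.182, so y* = 8.97.
From dx/dt = 0: 0.994(1 - x*/678) = 0.028·8.97, giving x* = 678·(1 - 0.253) = 507.
From dy/dt = 0: 0.00689·507 - 0.453 = 0.0447z*, so z* = 3.04/0.0447 = 68.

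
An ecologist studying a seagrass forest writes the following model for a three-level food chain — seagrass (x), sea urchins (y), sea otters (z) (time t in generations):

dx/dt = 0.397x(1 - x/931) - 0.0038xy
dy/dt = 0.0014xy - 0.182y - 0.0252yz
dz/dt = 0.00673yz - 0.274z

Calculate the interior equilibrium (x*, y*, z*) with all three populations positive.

From dz/dt = 0: 0.00673y* = 0.274, so y* = 40.7.
From dx/dt = 0: 0.397(1 - x*/931) = 0.0038·40.7, giving x* = 931·(1 - 0.39) = 568.
From dy/dt = 0: 0.0014·568 - 0.182 = 0.0252z*, so z* = 0.613/0.0252 = 24.3.

x* ≈ 568, y* ≈ 40.7, z* ≈ 24.3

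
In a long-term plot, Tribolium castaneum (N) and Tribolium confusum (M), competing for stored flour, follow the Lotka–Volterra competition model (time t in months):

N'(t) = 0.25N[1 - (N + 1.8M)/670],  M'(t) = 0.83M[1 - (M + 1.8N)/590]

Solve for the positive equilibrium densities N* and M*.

N* ≈ 175, M* ≈ 275

Setting both brackets to zero gives the nullclines N + 1.8M = 670 and 1.8N + M = 590.
Substituting M = 590 - 1.8N into the first: N(1 - 1.8·1.8) = 670 - 1.8·590.
So N* = -392/-2.24 = 175, and then M* = 590 - 1.8·175 = 275.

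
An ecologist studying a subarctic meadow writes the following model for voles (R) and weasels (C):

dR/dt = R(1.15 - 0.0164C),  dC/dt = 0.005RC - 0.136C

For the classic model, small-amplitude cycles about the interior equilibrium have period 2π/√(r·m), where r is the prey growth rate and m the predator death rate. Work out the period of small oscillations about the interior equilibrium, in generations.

Here r = 1.15 and m = 0.136, so r·m = 0.156.
ω = √0.156 = 0.395 per generation, hence T = 2π/ω ≈ 15.9 generations.

T ≈ 15.9 generations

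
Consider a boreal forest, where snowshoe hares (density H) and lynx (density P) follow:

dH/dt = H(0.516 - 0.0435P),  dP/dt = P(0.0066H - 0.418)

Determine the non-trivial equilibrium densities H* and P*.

Set dP/dt = 0 with P > 0: 0.0066H - 0.418 = 0, so H* = 0.418/0.0066 = 63.3.
Set dH/dt = 0 with H > 0: 0.516 - 0.0435P = 0, so P* = 0.516/0.0435 = 11.9.

H* ≈ 63.3, P* ≈ 11.9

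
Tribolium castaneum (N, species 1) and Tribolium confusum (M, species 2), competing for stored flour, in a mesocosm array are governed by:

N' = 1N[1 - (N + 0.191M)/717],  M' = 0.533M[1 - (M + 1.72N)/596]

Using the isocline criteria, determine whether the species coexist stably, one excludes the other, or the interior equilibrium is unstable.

Compare the nullcline intercepts: K1/α12 = 717/0.191 = 3750 > K2 = 596; K2/α21 = 596/1.72 = 347 < K1 = 717.
Since the inequalities point opposite ways, species 1 can invade but species 2 cannot.

species 1 excludes species 2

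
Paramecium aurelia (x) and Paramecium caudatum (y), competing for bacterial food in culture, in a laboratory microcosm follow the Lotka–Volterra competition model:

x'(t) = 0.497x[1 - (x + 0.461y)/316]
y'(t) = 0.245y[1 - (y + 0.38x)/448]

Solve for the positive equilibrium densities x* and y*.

Setting both brackets to zero gives the nullclines x + 0.461y = 316 and 0.38x + y = 448.
Substituting y = 448 - 0.38x into the first: x(1 - 0.461·0.38) = 316 - 0.461·448.
So x* = 109/0.825 = 133, and then y* = 448 - 0.38·133 = 398.

x* ≈ 133, y* ≈ 398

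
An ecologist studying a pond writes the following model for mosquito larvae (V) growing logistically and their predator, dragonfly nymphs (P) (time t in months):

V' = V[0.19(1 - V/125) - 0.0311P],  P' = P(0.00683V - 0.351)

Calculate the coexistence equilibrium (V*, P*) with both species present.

From dP/dt = 0 with P > 0: 0.00683V* = 0.351, so V* = 51.4.
Substitute into dV/dt = 0: 0.19(1 - 51.4/125) = 0.0311P*.
The bracket is 0.589, giving P* = 0.112/0.0311 = 3.6.

V* ≈ 51.4, P* ≈ 3.6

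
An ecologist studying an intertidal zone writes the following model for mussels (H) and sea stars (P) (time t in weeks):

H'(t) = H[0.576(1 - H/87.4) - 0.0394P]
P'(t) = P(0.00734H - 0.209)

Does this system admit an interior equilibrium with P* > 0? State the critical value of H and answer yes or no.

Threshold H = 28.5; K > 28.5, so yes, the predator persists.

The predator equation gives dP/dt > 0 only when H > 0.209/0.00734 = 28.5.
Without the predator, H → K = 87.4. Since 87.4 > 28.5, the predator can invade and persist.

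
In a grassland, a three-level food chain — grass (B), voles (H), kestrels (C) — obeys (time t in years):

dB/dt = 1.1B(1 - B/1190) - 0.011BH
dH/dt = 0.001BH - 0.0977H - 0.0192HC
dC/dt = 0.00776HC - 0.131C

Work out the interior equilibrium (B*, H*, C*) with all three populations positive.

From dC/dt = 0: 0.00776H* = 0.131, so H* = 16.9.
From dB/dt = 0: 1.1(1 - B*/1190) = 0.011·16.9, giving B* = 1190·(1 - 0.169) = 989.
From dH/dt = 0: 0.001·989 - 0.0977 = 0.0192C*, so C* = 0.891/0.0192 = 46.4.

B* ≈ 989, H* ≈ 16.9, C* ≈ 46.4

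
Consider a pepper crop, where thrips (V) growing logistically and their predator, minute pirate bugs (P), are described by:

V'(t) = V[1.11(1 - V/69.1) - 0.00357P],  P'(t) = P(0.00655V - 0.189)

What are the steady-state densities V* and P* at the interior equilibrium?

From dP/dt = 0 with P > 0: 0.00655V* = 0.189, so V* = 28.9.
Substitute into dV/dt = 0: 1.11(1 - 28.9/69.1) = 0.00357P*.
The bracket is 0.582, giving P* = 0.646/0.00357 = 181.

V* ≈ 28.9, P* ≈ 181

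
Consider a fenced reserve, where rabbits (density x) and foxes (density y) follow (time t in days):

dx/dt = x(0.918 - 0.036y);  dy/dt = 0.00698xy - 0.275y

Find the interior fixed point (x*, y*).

Set dy/dt = 0 with y > 0: 0.00698x - 0.275 = 0, so x* = 0.275/0.00698 = 39.4.
Set dx/dt = 0 with x > 0: 0.918 - 0.036y = 0, so y* = 0.918/0.036 = 25.5.

x* ≈ 39.4, y* ≈ 25.5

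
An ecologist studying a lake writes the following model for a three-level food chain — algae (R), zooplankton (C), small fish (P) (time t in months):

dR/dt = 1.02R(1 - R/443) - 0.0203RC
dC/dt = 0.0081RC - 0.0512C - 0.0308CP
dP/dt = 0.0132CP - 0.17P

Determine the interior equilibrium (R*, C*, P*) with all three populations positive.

R* ≈ 329, C* ≈ 12.9, P* ≈ 85

From dP/dt = 0: 0.0132C* = 0.17, so C* = 12.9.
From dR/dt = 0: 1.02(1 - R*/443) = 0.0203·12.9, giving R* = 443·(1 - 0.256) = 329.
From dC/dt = 0: 0.0081·329 - 0.0512 = 0.0308P*, so P* = 2.62/0.0308 = 85.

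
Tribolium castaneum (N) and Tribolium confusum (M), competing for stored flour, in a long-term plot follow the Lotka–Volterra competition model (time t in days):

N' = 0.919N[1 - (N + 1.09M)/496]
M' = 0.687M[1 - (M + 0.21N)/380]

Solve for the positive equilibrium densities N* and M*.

Setting both brackets to zero gives the nullclines N + 1.09M = 496 and 0.21N + M = 380.
Substituting M = 380 - 0.21N into the first: N(1 - 1.09·0.21) = 496 - 1.09·380.
So N* = 81.8/0.771 = 106, and then M* = 380 - 0.21·106 = 358.

N* ≈ 106, M* ≈ 358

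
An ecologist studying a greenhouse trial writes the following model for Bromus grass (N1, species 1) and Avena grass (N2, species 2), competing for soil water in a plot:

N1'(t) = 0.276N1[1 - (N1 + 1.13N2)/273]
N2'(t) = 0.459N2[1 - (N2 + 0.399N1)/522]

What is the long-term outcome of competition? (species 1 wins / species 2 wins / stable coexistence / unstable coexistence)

species 2 excludes species 1

Compare the nullcline intercepts: K1/α12 = 273/1.13 = 242 < K2 = 522; K2/α21 = 522/0.399 = 1310 > K1 = 273.
Since the inequalities point opposite ways, species 2 can invade but species 1 cannot.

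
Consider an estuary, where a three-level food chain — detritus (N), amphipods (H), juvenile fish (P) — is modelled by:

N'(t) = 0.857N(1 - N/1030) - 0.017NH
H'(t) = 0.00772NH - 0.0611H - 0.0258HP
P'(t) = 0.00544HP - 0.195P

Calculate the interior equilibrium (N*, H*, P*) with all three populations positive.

From dP/dt = 0: 0.00544H* = 0.195, so H* = 35.8.
From dN/dt = 0: 0.857(1 - N*/1030) = 0.017·35.8, giving N* = 1030·(1 - 0.711) = 298.
From dH/dt = 0: 0.00772·298 - 0.0611 = 0.0258P*, so P* = 2.24/0.0258 = 86.7.

N* ≈ 298, H* ≈ 35.8, P* ≈ 86.7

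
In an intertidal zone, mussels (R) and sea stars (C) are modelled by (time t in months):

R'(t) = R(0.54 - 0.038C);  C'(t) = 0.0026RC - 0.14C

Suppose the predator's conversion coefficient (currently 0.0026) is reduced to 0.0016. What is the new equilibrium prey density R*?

R* ≈ 87.5

At the interior fixed point, setting dC/dt = 0 with C > 0 fixes R* = (predator death rate)/(RC coefficient) — independent of the other coefficients.
With the change, R* = 0.14/0.0016 = 87.5; it rises from 53.8.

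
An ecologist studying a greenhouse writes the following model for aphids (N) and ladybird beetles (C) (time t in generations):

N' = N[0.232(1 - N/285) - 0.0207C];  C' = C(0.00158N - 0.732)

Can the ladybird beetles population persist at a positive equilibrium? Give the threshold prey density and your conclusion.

Threshold N = 463; K < 463, so no, the predator goes extinct.

The predator equation gives dC/dt > 0 only when N > 0.732/0.00158 = 463.
Without the predator, N → K = 285. Since 285 < 463, the predator cannot invade.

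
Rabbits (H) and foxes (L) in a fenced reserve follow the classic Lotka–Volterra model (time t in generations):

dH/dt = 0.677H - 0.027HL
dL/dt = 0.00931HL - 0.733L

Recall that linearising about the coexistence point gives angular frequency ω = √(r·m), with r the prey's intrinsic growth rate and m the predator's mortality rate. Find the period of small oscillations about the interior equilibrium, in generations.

T ≈ 8.92 generations

Here r = 0.677 and m = 0.733, so r·m = 0.496.
ω = √0.496 = 0.704 per generation, hence T = 2π/ω ≈ 8.92 generations.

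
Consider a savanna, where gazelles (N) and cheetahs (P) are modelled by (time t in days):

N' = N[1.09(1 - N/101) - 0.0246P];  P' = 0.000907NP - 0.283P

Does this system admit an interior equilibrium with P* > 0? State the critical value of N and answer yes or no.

Threshold N = 312; K < 312, so no, the predator goes extinct.

The predator equation gives dP/dt > 0 only when N > 0.283/0.000907 = 312.
Without the predator, N → K = 101. Since 101 < 312, the predator cannot invade.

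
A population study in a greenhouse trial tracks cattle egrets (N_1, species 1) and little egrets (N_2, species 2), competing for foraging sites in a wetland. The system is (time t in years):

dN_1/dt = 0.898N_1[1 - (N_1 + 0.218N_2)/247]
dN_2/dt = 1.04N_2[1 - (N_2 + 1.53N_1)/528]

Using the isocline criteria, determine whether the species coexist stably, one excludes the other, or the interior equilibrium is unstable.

Compare the nullcline intercepts: K1/α12 = 247/0.218 = 1130 > K2 = 528; K2/α21 = 528/1.53 = 345 > K1 = 247.
Since both inequalities hold, each species can invade when rare, so the interior equilibrium is stable.

stable coexistence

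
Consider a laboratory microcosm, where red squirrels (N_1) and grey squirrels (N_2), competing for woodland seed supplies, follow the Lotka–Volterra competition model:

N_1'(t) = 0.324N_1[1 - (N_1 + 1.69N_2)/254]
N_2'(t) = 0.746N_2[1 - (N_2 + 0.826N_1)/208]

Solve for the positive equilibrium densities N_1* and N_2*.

Setting both brackets to zero gives the nullclines N_1 + 1.69N_2 = 254 and 0.826N_1 + N_2 = 208.
Substituting N_2 = 208 - 0.826N_1 into the first: N_1(1 - 1.69·0.826) = 254 - 1.69·208.
So N_1* = -97.5/-0.396 = 246, and then N_2* = 208 - 0.826·246 = 4.56.

N_1* ≈ 246, N_2* ≈ 4.56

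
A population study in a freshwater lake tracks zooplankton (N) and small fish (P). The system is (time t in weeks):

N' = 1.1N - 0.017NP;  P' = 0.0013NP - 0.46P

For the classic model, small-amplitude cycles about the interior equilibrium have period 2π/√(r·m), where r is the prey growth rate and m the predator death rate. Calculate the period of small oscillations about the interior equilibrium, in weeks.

Here r = 1.1 and m = 0.46, so r·m = 0.506.
ω = √0.506 = 0.711 per week, hence T = 2π/ω ≈ 8.83 weeks.

T ≈ 8.83 weeks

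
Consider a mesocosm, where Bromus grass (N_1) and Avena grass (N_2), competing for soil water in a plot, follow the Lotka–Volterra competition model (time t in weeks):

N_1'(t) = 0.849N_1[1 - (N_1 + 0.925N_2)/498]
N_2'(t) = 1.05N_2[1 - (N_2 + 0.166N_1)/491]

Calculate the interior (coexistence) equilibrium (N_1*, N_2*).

N_1* ≈ 51.8, N_2* ≈ 482

Setting both brackets to zero gives the nullclines N_1 + 0.925N_2 = 498 and 0.166N_1 + N_2 = 491.
Substituting N_2 = 491 - 0.166N_1 into the first: N_1(1 - 0.925·0.166) = 498 - 0.925·491.
So N_1* = 43.8/0.846 = 51.8, and then N_2* = 491 - 0.166·51.8 = 482.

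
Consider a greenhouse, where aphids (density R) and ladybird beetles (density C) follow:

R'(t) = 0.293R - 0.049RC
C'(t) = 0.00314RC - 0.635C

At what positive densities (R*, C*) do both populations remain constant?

Set dC/dt = 0 with C > 0: 0.00314R - 0.635 = 0, so R* = 0.635/0.00314 = 202.
Set dR/dt = 0 with R > 0: 0.293 - 0.049C = 0, so C* = 0.293/0.049 = 5.98.

R* ≈ 202, C* ≈ 5.98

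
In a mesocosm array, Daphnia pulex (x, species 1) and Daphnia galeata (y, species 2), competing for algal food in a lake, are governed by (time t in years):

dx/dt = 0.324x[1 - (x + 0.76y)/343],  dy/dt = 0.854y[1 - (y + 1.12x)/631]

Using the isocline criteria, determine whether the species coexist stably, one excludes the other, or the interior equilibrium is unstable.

species 2 excludes species 1

Compare the nullcline intercepts: K1/α12 = 343/0.76 = 451 < K2 = 631; K2/α21 = 631/1.12 = 563 > K1 = 343.
Since the inequalities point opposite ways, species 2 can invade but species 1 cannot.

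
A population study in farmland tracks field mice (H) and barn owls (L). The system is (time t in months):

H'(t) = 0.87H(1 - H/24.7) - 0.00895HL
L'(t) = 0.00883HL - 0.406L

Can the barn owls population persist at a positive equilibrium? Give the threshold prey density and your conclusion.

Threshold H = 46; K < 46, so no, the predator goes extinct.

The predator equation gives dL/dt > 0 only when H > 0.406/0.00883 = 46.
Without the predator, H → K = 24.7. Since 24.7 < 46, the predator cannot invade.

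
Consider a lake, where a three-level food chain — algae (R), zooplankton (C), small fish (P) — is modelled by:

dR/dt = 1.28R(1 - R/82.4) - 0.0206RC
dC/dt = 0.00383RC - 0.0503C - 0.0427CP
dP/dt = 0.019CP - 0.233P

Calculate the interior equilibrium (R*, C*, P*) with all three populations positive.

From dP/dt = 0: 0.019C* = 0.233, so C* = 12.3.
From dR/dt = 0: 1.28(1 - R*/82.4) = 0.0206·12.3, giving R* = 82.4·(1 - 0.197) = 66.1.
From dC/dt = 0: 0.00383·66.1 - 0.0503 = 0.0427P*, so P* = 0.203/0.0427 = 4.75.

R* ≈ 66.1, C* ≈ 12.3, P* ≈ 4.75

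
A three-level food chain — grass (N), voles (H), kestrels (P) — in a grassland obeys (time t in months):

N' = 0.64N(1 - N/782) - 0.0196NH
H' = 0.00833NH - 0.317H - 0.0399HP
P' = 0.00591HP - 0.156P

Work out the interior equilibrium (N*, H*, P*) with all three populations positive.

From dP/dt = 0: 0.00591H* = 0.156, so H* = 26.4.
From dN/dt = 0: 0.64(1 - N*/782) = 0.0196·26.4, giving N* = 782·(1 - 0.808) = 150.
From dH/dt = 0: 0.00833·150 - 0.317 = 0.0399P*, so P* = 0.931/0.0399 = 23.3.

N* ≈ 150, H* ≈ 26.4, P* ≈ 23.3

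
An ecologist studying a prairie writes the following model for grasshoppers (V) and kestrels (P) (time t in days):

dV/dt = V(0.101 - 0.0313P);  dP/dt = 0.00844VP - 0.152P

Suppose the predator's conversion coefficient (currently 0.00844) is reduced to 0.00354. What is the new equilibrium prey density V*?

At the interior fixed point, setting dP/dt = 0 with P > 0 fixes V* = (predator death rate)/(VP coefficient) — independent of the other coefficients.
With the change, V* = 0.152/0.00354 = 42.9; it rises from 18.

V* ≈ 42.9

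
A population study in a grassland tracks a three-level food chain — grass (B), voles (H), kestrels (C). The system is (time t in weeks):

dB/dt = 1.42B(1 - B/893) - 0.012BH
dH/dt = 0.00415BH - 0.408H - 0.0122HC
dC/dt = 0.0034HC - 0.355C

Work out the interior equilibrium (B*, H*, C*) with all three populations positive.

From dC/dt = 0: 0.0034H* = 0.355, so H* = 104.
From dB/dt = 0: 1.42(1 - B*/893) = 0.012·104, giving B* = 893·(1 - 0.882) = 105.
From dH/dt = 0: 0.00415·105 - 0.408 = 0.0122C*, so C* = 0.028/0.0122 = 2.29.

B* ≈ 105, H* ≈ 104, C* ≈ 2.29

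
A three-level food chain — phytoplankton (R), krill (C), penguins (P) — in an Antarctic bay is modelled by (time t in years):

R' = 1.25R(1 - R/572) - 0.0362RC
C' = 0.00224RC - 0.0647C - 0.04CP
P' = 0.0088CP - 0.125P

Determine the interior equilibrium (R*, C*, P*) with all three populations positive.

From dP/dt = 0: 0.0088C* = 0.125, so C* = 14.2.
From dR/dt = 0: 1.25(1 - R*/572) = 0.0362·14.2, giving R* = 572·(1 - 0.411) = 337.
From dC/dt = 0: 0.00224·337 - 0.0647 = 0.04P*, so P* = 0.69/0.04 = 17.2.

R* ≈ 337, C* ≈ 14.2, P* ≈ 17.2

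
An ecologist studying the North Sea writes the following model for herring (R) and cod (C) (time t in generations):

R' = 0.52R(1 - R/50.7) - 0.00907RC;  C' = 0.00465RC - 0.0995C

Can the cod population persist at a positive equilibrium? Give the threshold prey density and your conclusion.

Threshold R = 21.4; K > 21.4, so yes, the predator persists.

The predator equation gives dC/dt > 0 only when R > 0.0995/0.00465 = 21.4.
Without the predator, R → K = 50.7. Since 50.7 > 21.4, the predator can invade and persist.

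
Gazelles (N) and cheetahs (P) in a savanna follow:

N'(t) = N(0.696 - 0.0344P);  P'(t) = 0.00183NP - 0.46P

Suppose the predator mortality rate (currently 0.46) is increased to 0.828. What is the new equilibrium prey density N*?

N* ≈ 452

At the interior fixed point, setting dP/dt = 0 with P > 0 fixes N* = (predator death rate)/(NP coefficient) — independent of the other coefficients.
With the change, N* = 0.828/0.00183 = 452; it rises from 251.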